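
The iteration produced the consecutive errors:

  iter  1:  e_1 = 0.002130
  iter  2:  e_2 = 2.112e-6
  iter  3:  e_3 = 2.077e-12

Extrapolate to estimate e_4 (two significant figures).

First estimate the order: p ≈ ln(e_3/e_2) / ln(e_2/e_1) = ln(2.077e-12/2.112e-6)/ln(2.112e-6/0.002130) = ln(9.83428e-07)/ln(0.000991549) ≈ 2.0000.
Then e_4 ≈ e_3·(e_3/e_2)^p = 2.077e-12·(9.83428e-07)^2.0000 = 2.077e-12·9.67131e-13 ≈ 2.009e-24.

2.0e-24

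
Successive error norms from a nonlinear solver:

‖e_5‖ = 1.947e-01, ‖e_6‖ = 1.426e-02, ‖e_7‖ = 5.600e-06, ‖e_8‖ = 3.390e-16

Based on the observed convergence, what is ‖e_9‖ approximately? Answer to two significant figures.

7.5e-47

First estimate the order: p ≈ ln(‖e_8‖/‖e_7‖) / ln(‖e_7‖/‖e_6‖) = ln(3.390e-16/5.600e-06)/ln(5.600e-06/1.426e-02) = ln(6.05357e-11)/ln(0.000392707) ≈ 3.0001.
Then ‖e_9‖ ≈ ‖e_8‖·(‖e_8‖/‖e_7‖)^p = 3.390e-16·(6.05357e-11)^3.0001 = 3.390e-16·2.21316e-31 ≈ 7.503e-47.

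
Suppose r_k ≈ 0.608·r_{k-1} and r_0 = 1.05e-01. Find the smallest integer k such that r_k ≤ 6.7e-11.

After k steps, r_k ≈ 1.05e-01·0.608^k.
Need 0.608^k ≤ 6.7e-11/1.05e-01 = 6.38095e-10.
k ≥ ln(6.38095e-10)/ln(0.608) = -21.1725/-0.49758 = 42.551.
Smallest integer k = 43.

43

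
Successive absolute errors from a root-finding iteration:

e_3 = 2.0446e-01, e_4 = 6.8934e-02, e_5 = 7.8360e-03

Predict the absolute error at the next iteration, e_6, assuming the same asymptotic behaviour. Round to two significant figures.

1.0e-4

First estimate the order: p ≈ ln(e_5/e_4) / ln(e_4/e_3) = ln(7.8360e-03/6.8934e-02)/ln(6.8934e-02/2.0446e-01) = ln(0.113674)/ln(0.337152) ≈ 2.0000.
Then e_6 ≈ e_5·(e_5/e_4)^p = 7.8360e-03·(0.113674)^2.0000 = 7.8360e-03·0.0129218 ≈ 0.0001013.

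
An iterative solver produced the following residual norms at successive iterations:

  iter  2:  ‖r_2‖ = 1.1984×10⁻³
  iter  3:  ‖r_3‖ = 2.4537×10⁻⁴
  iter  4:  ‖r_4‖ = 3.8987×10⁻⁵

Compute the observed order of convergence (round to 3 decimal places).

1.160

p ≈ ln(‖r_4‖/‖r_3‖) / ln(‖r_3‖/‖r_2‖)
  = ln(3.8987×10⁻⁵/2.4537×10⁻⁴) / ln(2.4537×10⁻⁴/1.1984×10⁻³)
  = ln(0.158891) / ln(0.204748)
  = -1.839537 / -1.585975 ≈ 1.159878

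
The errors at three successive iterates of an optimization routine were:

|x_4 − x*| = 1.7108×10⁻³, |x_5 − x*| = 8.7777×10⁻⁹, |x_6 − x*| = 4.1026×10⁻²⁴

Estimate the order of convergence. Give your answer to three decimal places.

p ≈ ln(|x_6 − x*|/|x_5 − x*|) / ln(|x_5 − x*|/|x_4 − x*|)
  = ln(4.1026×10⁻²⁴/8.7777×10⁻⁹) / ln(8.7777×10⁻⁹/1.7108×10⁻³)
  = ln(4.67389e-16) / ln(5.13076e-06)
  = -35.299370 / -12.180257 ≈ 2.898081

2.898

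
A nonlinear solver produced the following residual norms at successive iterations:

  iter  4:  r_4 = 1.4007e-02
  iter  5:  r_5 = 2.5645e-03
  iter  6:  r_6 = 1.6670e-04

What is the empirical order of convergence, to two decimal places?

p ≈ ln(r_6/r_5) / ln(r_5/r_4)
  = ln(1.6670e-04/2.5645e-03) / ln(2.5645e-03/1.4007e-02)
  = ln(0.0650029) / ln(0.183087)
  = -2.73332 / -1.69779 ≈ 1.60993

1.61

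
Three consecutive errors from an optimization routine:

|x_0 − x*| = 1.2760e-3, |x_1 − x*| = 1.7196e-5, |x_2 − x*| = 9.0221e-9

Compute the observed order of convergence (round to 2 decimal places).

1.75

p ≈ ln(|x_2 − x*|/|x_1 − x*|) / ln(|x_1 − x*|/|x_0 − x*|)
  = ln(9.0221e-9/1.7196e-5) / ln(1.7196e-5/1.2760e-3)
  = ln(0.000524663) / ln(0.0134765)
  = -7.55275 / -4.30681 ≈ 1.75368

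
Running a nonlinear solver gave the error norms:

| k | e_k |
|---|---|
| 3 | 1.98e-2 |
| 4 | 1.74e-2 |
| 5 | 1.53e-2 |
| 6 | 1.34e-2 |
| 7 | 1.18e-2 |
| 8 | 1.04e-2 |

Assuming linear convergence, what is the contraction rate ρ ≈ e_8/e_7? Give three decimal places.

ρ ≈ e_8/e_7 = 1.04e-2/1.18e-2 = 0.88136

0.881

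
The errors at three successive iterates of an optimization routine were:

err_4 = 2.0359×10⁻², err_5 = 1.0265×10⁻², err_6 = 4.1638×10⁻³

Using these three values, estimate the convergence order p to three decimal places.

1.318

p ≈ ln(err_6/err_5) / ln(err_5/err_4)
  = ln(4.1638×10⁻³/1.0265×10⁻²) / ln(1.0265×10⁻²/2.0359×10⁻²)
  = ln(0.405631) / ln(0.5042)
  = -0.902311 / -0.684782 ≈ 1.317662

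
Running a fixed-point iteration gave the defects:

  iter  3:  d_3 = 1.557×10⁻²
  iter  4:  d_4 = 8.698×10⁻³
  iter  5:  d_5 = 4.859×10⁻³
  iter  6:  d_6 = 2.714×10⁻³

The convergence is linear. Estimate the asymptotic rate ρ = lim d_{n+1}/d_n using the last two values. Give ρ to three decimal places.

ρ ≈ d_6/d_5 = 2.714×10⁻³/4.859×10⁻³ = 0.55855

0.559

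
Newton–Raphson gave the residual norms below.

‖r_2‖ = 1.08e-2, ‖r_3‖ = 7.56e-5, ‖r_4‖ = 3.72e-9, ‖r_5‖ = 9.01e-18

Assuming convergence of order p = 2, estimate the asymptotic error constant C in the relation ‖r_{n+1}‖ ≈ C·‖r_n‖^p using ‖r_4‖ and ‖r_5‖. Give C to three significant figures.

0.651

C ≈ ‖r_5‖ / ‖r_4‖^2
  = 9.01e-18 / (3.72e-9)^2
  = 9.01e-18 / 1.38384e-17 ≈ 0.65109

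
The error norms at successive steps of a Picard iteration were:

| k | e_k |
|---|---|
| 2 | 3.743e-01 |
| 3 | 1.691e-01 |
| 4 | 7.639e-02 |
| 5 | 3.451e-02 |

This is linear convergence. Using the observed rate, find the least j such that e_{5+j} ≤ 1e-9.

22

Rate ρ ≈ e_5/e_4 = 3.451e-02/7.639e-02 = 0.4518.
After j more steps, e_{5+j} ≈ 3.451e-02·ρ^j; need ρ^j ≤ 1e-9/3.451e-02 = 2.89771e-08.
j ≥ ln(2.89771e-08)/ln(0.4518) = -17.3568/-0.79452 = 21.846.
So 22 more iterations are needed.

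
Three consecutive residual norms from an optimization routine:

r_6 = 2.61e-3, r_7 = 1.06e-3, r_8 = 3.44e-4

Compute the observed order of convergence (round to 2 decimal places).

p ≈ ln(r_8/r_7) / ln(r_7/r_6)
  = ln(3.44e-4/1.06e-3) / ln(1.06e-3/2.61e-3)
  = ln(0.324528) / ln(0.40613)
  = -1.12538 / -0.90108 ≈ 1.24892

1.25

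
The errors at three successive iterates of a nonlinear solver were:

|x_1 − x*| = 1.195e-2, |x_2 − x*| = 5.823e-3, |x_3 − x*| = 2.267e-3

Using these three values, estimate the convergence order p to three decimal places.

p ≈ ln(|x_3 − x*|/|x_2 − x*|) / ln(|x_2 − x*|/|x_1 − x*|)
  = ln(2.267e-3/5.823e-3) / ln(5.823e-3/1.195e-2)
  = ln(0.389318) / ln(0.48728)
  = -0.943359 / -0.718916 ≈ 1.312196

1.312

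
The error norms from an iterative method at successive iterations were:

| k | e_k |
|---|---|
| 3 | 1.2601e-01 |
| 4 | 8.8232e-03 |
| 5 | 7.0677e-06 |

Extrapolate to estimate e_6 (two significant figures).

First estimate the order: p ≈ ln(e_5/e_4) / ln(e_4/e_3) = ln(7.0677e-06/8.8232e-03)/ln(8.8232e-03/1.2601e-01) = ln(0.000801036)/ln(0.0700198) ≈ 2.6813.
Then e_6 ≈ e_5·(e_5/e_4)^p = 7.0677e-06·(0.000801036)^2.6813 = 7.0677e-06·4.98611e-09 ≈ 3.524e-14.

3.5e-14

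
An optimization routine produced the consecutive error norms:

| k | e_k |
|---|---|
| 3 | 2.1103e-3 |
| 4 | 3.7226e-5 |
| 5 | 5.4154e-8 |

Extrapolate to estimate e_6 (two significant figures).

First estimate the order: p ≈ ln(e_5/e_4) / ln(e_4/e_3) = ln(5.4154e-8/3.7226e-5)/ln(3.7226e-5/2.1103e-3) = ln(0.00145474)/ln(0.0176401) ≈ 1.6180.
Then e_6 ≈ e_5·(e_5/e_4)^p = 5.4154e-8·(0.00145474)^1.6180 = 5.4154e-8·2.56677e-05 ≈ 1.39e-12.

1.4e-12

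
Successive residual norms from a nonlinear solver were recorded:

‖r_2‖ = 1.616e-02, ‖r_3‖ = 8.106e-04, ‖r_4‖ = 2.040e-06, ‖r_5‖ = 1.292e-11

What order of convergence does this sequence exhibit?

Consecutive ratios: ‖r_5‖/‖r_4‖ = 1.292e-11/2.040e-06 = 6.33333e-06, ‖r_4‖/‖r_3‖ = 2.040e-06/8.106e-04 = 0.00251665.
p ≈ ln(6.33333e-06)/ln(0.00251665) = -11.9697/-5.9848 ≈ 2.00.
So the convergence is quadratic (order 2).

2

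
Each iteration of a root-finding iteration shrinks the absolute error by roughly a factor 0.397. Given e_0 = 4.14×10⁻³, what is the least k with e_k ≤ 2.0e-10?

After k steps, e_k ≈ 4.14×10⁻³·0.397^k.
Need 0.397^k ≤ 2.0e-10/4.14×10⁻³ = 4.83092e-08.
k ≥ ln(4.83092e-08)/ln(0.397) = -16.8456/-0.92382 = 18.235.
Smallest integer k = 19.

19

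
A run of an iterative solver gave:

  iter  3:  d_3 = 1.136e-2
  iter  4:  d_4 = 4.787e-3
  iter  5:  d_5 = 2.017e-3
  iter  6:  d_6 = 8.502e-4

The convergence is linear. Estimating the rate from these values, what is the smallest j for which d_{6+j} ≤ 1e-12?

Rate ρ ≈ d_6/d_5 = 8.502e-4/2.017e-3 = 0.4215.
After j more steps, d_{6+j} ≈ 8.502e-4·ρ^j; need ρ^j ≤ 1e-12/8.502e-4 = 1.17619e-09.
j ≥ ln(1.17619e-09)/ln(0.4215) = -20.5610/-0.86394 = 23.799.
So 24 more iterations are needed.

24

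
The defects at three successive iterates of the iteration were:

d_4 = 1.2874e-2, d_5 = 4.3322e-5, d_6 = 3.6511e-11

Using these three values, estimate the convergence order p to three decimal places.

p ≈ ln(d_6/d_5) / ln(d_5/d_4)
  = ln(3.6511e-11/4.3322e-5) / ln(4.3322e-5/1.2874e-2)
  = ln(8.42782e-07) / ln(0.00336508)
  = -13.986558 / -5.694304 ≈ 2.456237

2.456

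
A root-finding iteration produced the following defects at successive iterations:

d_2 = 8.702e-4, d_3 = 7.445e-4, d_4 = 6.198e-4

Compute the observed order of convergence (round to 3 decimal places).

p ≈ ln(d_4/d_3) / ln(d_3/d_2)
  = ln(6.198e-4/7.445e-4) / ln(7.445e-4/8.702e-4)
  = ln(0.832505) / ln(0.85555)
  = -0.183316 / -0.156011 ≈ 1.175020

1.175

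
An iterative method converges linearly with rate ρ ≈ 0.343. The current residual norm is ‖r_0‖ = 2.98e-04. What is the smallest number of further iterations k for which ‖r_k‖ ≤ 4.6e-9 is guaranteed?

After k steps, ‖r_k‖ ≈ 2.98e-04·0.343^k.
Need 0.343^k ≤ 4.6e-9/2.98e-04 = 1.54362e-05.
k ≥ ln(1.54362e-05)/ln(0.343) = -11.0788/-1.07002 = 10.354.
Smallest integer k = 11.

11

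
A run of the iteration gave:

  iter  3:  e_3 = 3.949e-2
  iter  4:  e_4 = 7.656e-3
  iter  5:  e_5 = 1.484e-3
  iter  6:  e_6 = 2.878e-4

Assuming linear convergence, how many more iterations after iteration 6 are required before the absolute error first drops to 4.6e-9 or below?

Rate ρ ≈ e_6/e_5 = 2.878e-4/1.484e-3 = 0.1939.
After j more steps, e_{6+j} ≈ 2.878e-4·ρ^j; need ρ^j ≤ 4.6e-9/2.878e-4 = 1.59833e-05.
j ≥ ln(1.59833e-05)/ln(0.1939) = -11.0440/-1.64041 = 6.732.
So 7 more iterations are needed.

7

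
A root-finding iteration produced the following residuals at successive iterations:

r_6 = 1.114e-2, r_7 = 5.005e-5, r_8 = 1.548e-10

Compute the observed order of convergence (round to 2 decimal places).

2.35

p ≈ ln(r_8/r_7) / ln(r_7/r_6)
  = ln(1.548e-10/5.005e-5) / ln(5.005e-5/1.114e-2)
  = ln(3.09291e-06) / ln(0.00449282)
  = -12.68640 / -5.40527 ≈ 2.34704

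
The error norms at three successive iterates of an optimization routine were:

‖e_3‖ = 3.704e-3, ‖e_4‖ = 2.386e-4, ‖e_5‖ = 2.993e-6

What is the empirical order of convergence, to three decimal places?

p ≈ ln(‖e_5‖/‖e_4‖) / ln(‖e_4‖/‖e_3‖)
  = ln(2.993e-6/2.386e-4) / ln(2.386e-4/3.704e-3)
  = ln(0.012544) / ln(0.0644168)
  = -4.378513 / -2.742381 ≈ 1.596610

1.597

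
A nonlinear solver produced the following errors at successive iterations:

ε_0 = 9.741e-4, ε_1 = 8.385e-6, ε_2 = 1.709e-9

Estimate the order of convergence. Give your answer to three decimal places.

1.787

p ≈ ln(ε_2/ε_1) / ln(ε_1/ε_0)
  = ln(1.709e-9/8.385e-6) / ln(8.385e-6/9.741e-4)
  = ln(0.000203816) / ln(0.00860795)
  = -8.498293 / -4.755069 ≈ 1.787207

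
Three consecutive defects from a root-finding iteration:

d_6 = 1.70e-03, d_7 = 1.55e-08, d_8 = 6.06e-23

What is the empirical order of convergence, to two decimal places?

2.86

p ≈ ln(d_8/d_7) / ln(d_7/d_6)
  = ln(6.06e-23/1.55e-08) / ln(1.55e-08/1.70e-03)
  = ln(3.90968e-15) / ln(9.11765e-06)
  = -33.17532 / -11.60530 ≈ 2.85864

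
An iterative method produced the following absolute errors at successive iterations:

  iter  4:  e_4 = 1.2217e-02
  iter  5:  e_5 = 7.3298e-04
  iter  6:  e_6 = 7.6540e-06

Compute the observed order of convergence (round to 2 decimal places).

p ≈ ln(e_6/e_5) / ln(e_5/e_4)
  = ln(7.6540e-06/7.3298e-04) / ln(7.3298e-04/1.2217e-02)
  = ln(0.0104423) / ln(0.0599967)
  = -4.56189 / -2.81347 ≈ 1.62145

1.62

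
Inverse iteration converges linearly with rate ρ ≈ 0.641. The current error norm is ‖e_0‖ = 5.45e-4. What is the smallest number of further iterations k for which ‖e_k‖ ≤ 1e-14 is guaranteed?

After k steps, ‖e_k‖ ≈ 5.45e-4·0.641^k.
Need 0.641^k ≤ 1e-14/5.45e-4 = 1.83486e-11.
k ≥ ln(1.83486e-11)/ln(0.641) = -24.7215/-0.44473 = 55.588.
Smallest integer k = 56.

56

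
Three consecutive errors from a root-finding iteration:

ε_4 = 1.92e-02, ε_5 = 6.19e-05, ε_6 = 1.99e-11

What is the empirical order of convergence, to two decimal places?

p ≈ ln(ε_6/ε_5) / ln(ε_5/ε_4)
  = ln(1.99e-11/6.19e-05) / ln(6.19e-05/1.92e-02)
  = ln(3.21486e-07) / ln(0.00322396)
  = -14.95031 / -5.73714 ≈ 2.60588

2.61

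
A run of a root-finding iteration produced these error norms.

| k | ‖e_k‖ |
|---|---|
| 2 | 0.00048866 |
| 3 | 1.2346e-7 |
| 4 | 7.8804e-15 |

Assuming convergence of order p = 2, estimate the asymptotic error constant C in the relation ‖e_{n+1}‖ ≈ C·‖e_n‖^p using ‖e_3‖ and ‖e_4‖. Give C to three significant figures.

0.517

C ≈ ‖e_4‖ / ‖e_3‖^2
  = 7.8804e-15 / (1.2346e-7)^2
  = 7.8804e-15 / 1.52424e-14 ≈ 0.51701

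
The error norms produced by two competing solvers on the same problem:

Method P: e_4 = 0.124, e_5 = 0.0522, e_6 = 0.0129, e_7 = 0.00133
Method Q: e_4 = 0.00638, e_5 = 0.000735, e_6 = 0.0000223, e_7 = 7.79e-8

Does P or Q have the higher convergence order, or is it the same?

Method P: p ≈ ln(0.00133/0.0129)/ln(0.0129/0.0522) ≈ 1.63.
Method Q: p ≈ ln(7.79e-8/0.0000223)/ln(0.0000223/0.000735) ≈ 1.62.
Both orders ≈ 1.6 — effectively the same.

same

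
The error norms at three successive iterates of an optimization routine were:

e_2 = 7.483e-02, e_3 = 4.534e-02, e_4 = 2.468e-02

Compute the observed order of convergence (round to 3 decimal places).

1.214

p ≈ ln(e_4/e_3) / ln(e_3/e_2)
  = ln(2.468e-02/4.534e-02) / ln(4.534e-02/7.483e-02)
  = ln(0.544332) / ln(0.605907)
  = -0.608196 / -0.501029 ≈ 1.213894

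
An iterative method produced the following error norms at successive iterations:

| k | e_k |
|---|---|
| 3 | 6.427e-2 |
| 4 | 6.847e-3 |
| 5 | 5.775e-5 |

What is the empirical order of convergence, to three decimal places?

2.133

p ≈ ln(e_5/e_4) / ln(e_4/e_3)
  = ln(5.775e-5/6.847e-3) / ln(6.847e-3/6.427e-2)
  = ln(0.00843435) / ln(0.106535)
  = -4.775443 / -2.239282 ≈ 2.132578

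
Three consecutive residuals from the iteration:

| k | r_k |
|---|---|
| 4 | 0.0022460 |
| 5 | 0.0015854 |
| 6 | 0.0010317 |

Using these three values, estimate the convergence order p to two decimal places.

1.23

p ≈ ln(r_6/r_5) / ln(r_5/r_4)
  = ln(0.0010317/0.0015854) / ln(0.0015854/0.0022460)
  = ln(0.650751) / ln(0.705877)
  = -0.42963 / -0.34831 ≈ 1.23347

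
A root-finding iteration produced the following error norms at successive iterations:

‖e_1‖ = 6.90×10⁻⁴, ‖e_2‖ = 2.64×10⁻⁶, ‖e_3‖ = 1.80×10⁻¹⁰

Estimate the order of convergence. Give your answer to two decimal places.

p ≈ ln(‖e_3‖/‖e_2‖) / ln(‖e_2‖/‖e_1‖)
  = ln(1.80×10⁻¹⁰/2.64×10⁻⁶) / ln(2.64×10⁻⁶/6.90×10⁻⁴)
  = ln(6.81818e-05) / ln(0.00382609)
  = -9.59333 / -5.56591 ≈ 1.72359

1.72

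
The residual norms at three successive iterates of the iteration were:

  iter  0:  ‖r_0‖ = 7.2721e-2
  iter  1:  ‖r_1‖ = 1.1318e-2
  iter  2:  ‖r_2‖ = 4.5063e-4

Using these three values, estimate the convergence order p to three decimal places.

p ≈ ln(‖r_2‖/‖r_1‖) / ln(‖r_1‖/‖r_0‖)
  = ln(4.5063e-4/1.1318e-2) / ln(1.1318e-2/7.2721e-2)
  = ln(0.0398153) / ln(0.155636)
  = -3.223504 / -1.860235 ≈ 1.732848

1.733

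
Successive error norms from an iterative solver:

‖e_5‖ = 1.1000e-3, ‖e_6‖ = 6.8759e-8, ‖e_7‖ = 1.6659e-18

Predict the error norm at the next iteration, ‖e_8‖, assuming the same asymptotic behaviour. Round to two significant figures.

2.6e-45

First estimate the order: p ≈ ln(‖e_7‖/‖e_6‖) / ln(‖e_6‖/‖e_5‖) = ln(1.6659e-18/6.8759e-8)/ln(6.8759e-8/1.1000e-3) = ln(2.42281e-11)/ln(6.25082e-05) ≈ 2.5251.
Then ‖e_8‖ ≈ ‖e_7‖·(‖e_7‖/‖e_6‖)^p = 1.6659e-18·(2.42281e-11)^2.5251 = 1.6659e-18·1.56439e-27 ≈ 2.606e-45.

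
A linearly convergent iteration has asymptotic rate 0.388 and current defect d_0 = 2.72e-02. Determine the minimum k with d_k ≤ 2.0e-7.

13

After k steps, d_k ≈ 2.72e-02·0.388^k.
Need 0.388^k ≤ 2.0e-7/2.72e-02 = 7.35294e-06.
k ≥ ln(7.35294e-06)/ln(0.388) = -11.8204/-0.94675 = 12.485.
Smallest integer k = 13.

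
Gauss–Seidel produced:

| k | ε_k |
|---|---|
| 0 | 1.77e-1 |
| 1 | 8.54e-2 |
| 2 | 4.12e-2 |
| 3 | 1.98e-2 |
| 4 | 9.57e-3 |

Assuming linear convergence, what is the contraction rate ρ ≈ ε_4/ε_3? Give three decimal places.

0.483

ρ ≈ ε_4/ε_3 = 9.57e-3/1.98e-2 = 0.48333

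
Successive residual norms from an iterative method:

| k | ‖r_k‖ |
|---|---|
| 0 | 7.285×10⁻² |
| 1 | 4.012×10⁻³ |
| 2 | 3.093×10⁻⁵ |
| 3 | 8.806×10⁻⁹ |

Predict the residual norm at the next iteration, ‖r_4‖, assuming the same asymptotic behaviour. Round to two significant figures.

First estimate the order: p ≈ ln(‖r_3‖/‖r_2‖) / ln(‖r_2‖/‖r_1‖) = ln(8.806×10⁻⁹/3.093×10⁻⁵)/ln(3.093×10⁻⁵/4.012×10⁻³) = ln(0.000284707)/ln(0.00770937) ≈ 1.6780.
Then ‖r_4‖ ≈ ‖r_3‖·(‖r_3‖/‖r_2‖)^p = 8.806×10⁻⁹·(0.000284707)^1.6780 = 8.806×10⁻⁹·1.12326e-06 ≈ 9.891e-15.

9.9e-15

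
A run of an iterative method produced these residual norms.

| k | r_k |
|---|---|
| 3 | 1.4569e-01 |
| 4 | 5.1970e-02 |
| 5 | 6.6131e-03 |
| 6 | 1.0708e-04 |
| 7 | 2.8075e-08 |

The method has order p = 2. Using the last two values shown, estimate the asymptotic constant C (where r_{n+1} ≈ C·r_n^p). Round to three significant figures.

C ≈ r_7 / r_6^2
  = 2.8075e-08 / (1.0708e-04)^2
  = 2.8075e-08 / 1.14661e-08 ≈ 2.4485

2.45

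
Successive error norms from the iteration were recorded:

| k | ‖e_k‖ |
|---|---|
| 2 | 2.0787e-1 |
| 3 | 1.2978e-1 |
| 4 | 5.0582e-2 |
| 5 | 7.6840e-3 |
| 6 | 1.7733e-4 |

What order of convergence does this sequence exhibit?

2

Consecutive ratios: ‖e_6‖/‖e_5‖ = 1.7733e-4/7.6840e-3 = 0.0230778, ‖e_5‖/‖e_4‖ = 7.6840e-3/5.0582e-2 = 0.151912.
p ≈ ln(0.0230778)/ln(0.151912) = -3.7689/-1.8845 ≈ 2.00.
So the convergence is quadratic (order 2).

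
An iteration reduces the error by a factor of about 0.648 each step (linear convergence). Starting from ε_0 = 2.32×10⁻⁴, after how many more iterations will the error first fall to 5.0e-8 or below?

20

After k steps, ε_k ≈ 2.32×10⁻⁴·0.648^k.
Need 0.648^k ≤ 5.0e-8/2.32×10⁻⁴ = 0.000215517.
k ≥ ln(0.000215517)/ln(0.648) = -8.4425/-0.43386 = 19.459.
Smallest integer k = 20.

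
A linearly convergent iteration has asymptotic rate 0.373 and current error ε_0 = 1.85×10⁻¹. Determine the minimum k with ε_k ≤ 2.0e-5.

10

After k steps, ε_k ≈ 1.85×10⁻¹·0.373^k.
Need 0.373^k ≤ 2.0e-5/1.85×10⁻¹ = 0.000108108.
k ≥ ln(0.000108108)/ln(0.373) = -9.1324/-0.98618 = 9.260.
Smallest integer k = 10.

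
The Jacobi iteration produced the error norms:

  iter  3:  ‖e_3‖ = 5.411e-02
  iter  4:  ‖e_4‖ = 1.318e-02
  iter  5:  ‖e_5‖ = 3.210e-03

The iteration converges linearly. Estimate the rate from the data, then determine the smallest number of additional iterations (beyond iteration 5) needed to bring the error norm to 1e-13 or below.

18

Rate ρ ≈ ‖e_5‖/‖e_4‖ = 3.210e-03/1.318e-02 = 0.2436.
After j more steps, ‖e_{5+j}‖ ≈ 3.210e-03·ρ^j; need ρ^j ≤ 1e-13/3.210e-03 = 3.11526e-11.
j ≥ ln(3.11526e-11)/ln(0.2436) = -24.1921/-1.41223 = 17.130.
So 18 more iterations are needed.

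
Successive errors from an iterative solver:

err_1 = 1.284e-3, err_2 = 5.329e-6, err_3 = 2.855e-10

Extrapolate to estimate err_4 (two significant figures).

6.3e-18

First estimate the order: p ≈ ln(err_3/err_2) / ln(err_2/err_1) = ln(2.855e-10/5.329e-6)/ln(5.329e-6/1.284e-3) = ln(5.35748e-05)/ln(0.00415031) ≈ 1.7931.
Then err_4 ≈ err_3·(err_3/err_2)^p = 2.855e-10·(5.35748e-05)^1.7931 = 2.855e-10·2.19583e-08 ≈ 6.269e-18.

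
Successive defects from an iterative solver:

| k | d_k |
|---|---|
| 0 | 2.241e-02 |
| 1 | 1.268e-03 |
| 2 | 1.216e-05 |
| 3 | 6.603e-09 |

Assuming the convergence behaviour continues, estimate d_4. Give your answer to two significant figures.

First estimate the order: p ≈ ln(d_3/d_2) / ln(d_2/d_1) = ln(6.603e-09/1.216e-05)/ln(1.216e-05/1.268e-03) = ln(0.00054301)/ln(0.00958991) ≈ 1.6179.
Then d_4 ≈ d_3·(d_3/d_2)^p = 6.603e-09·(0.00054301)^1.6179 = 6.603e-09·5.2149e-06 ≈ 3.443e-14.

3.4e-14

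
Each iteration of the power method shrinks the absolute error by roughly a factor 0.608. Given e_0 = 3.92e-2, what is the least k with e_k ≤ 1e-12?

After k steps, e_k ≈ 3.92e-2·0.608^k.
Need 0.608^k ≤ 1e-12/3.92e-2 = 2.55102e-11.
k ≥ ln(2.55102e-11)/ln(0.608) = -24.3919/-0.49758 = 49.021.
Smallest integer k = 50.

50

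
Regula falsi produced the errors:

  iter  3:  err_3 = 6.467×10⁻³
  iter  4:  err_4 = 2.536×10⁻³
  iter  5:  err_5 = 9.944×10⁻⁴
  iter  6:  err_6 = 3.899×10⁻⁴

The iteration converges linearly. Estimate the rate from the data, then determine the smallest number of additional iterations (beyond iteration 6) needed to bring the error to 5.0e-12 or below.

Rate ρ ≈ err_6/err_5 = 3.899×10⁻⁴/9.944×10⁻⁴ = 0.3921.
After j more steps, err_{6+j} ≈ 3.899×10⁻⁴·ρ^j; need ρ^j ≤ 5.0e-12/3.899×10⁻⁴ = 1.28238e-08.
j ≥ ln(1.28238e-08)/ln(0.3921) = -18.1720/-0.93624 = 19.410.
So 20 more iterations are needed.

20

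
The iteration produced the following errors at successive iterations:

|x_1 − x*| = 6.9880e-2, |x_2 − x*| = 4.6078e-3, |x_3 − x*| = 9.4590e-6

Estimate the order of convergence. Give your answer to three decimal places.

2.276

p ≈ ln(|x_3 − x*|/|x_2 − x*|) / ln(|x_2 − x*|/|x_1 − x*|)
  = ln(9.4590e-6/4.6078e-3) / ln(4.6078e-3/6.9880e-2)
  = ln(0.00205282) / ln(0.0659388)
  = -6.188541 / -2.719028 ≈ 2.276012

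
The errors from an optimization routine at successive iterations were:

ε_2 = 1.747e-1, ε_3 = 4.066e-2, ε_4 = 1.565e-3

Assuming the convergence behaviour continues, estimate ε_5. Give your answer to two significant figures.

1.1e-6

First estimate the order: p ≈ ln(ε_4/ε_3) / ln(ε_3/ε_2) = ln(1.565e-3/4.066e-2)/ln(4.066e-2/1.747e-1) = ln(0.0384899)/ln(0.232742) ≈ 2.2344.
Then ε_5 ≈ ε_4·(ε_4/ε_3)^p = 1.565e-3·(0.0384899)^2.2344 = 1.565e-3·0.000690397 ≈ 1.08e-06.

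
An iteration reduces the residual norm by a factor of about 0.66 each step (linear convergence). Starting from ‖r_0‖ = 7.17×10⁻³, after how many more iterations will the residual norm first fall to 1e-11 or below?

After k steps, ‖r_k‖ ≈ 7.17×10⁻³·0.66^k.
Need 0.66^k ≤ 1e-11/7.17×10⁻³ = 1.3947e-09.
k ≥ ln(1.3947e-09)/ln(0.66) = -20.3906/-0.41552 = 49.072.
Smallest integer k = 50.

50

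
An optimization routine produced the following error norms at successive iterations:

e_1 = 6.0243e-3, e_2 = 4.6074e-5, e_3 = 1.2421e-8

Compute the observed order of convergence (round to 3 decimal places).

1.686

p ≈ ln(e_3/e_2) / ln(e_2/e_1)
  = ln(1.2421e-8/4.6074e-5) / ln(4.6074e-5/6.0243e-3)
  = ln(0.000269588) / ln(0.00764803)
  = -8.218616 / -4.873307 ≈ 1.686456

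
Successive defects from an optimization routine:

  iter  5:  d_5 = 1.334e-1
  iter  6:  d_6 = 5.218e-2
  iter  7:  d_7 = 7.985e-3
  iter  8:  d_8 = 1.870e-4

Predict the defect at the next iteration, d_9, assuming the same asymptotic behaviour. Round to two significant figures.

1.0e-7

First estimate the order: p ≈ ln(d_8/d_7) / ln(d_7/d_6) = ln(1.870e-4/7.985e-3)/ln(7.985e-3/5.218e-2) = ln(0.0234189)/ln(0.153028) ≈ 2.0000.
Then d_9 ≈ d_8·(d_8/d_7)^p = 1.870e-4·(0.0234189)^2.0000 = 1.870e-4·0.000548445 ≈ 1.026e-07.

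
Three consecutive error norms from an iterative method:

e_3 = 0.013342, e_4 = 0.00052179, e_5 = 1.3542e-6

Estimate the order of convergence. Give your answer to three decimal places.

p ≈ ln(e_5/e_4) / ln(e_4/e_3)
  = ln(1.3542e-6/0.00052179) / ln(0.00052179/0.013342)
  = ln(0.0025953) / ln(0.0391088)
  = -5.954053 / -3.241408 ≈ 1.836872

1.837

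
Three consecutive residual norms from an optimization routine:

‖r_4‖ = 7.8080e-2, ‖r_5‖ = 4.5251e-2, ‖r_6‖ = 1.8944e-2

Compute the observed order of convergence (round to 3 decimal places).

p ≈ ln(‖r_6‖/‖r_5‖) / ln(‖r_5‖/‖r_4‖)
  = ln(1.8944e-2/4.5251e-2) / ln(4.5251e-2/7.8080e-2)
  = ln(0.418643) / ln(0.579547)
  = -0.870737 / -0.545509 ≈ 1.596192

1.596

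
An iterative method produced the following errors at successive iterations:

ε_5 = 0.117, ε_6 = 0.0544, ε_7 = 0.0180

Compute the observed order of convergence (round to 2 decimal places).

p ≈ ln(ε_7/ε_6) / ln(ε_6/ε_5)
  = ln(0.0180/0.0544) / ln(0.0544/0.117)
  = ln(0.330882) / ln(0.464957)
  = -1.10599 / -0.76581 ≈ 1.44421

1.44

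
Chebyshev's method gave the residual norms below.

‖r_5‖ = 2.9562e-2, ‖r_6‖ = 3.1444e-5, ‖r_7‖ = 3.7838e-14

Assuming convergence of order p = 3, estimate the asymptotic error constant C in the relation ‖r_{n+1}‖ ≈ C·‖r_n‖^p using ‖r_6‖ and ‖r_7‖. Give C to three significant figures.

1.22

C ≈ ‖r_7‖ / ‖r_6‖^3
  = 3.7838e-14 / (3.1444e-5)^3
  = 3.7838e-14 / 3.10895e-14 ≈ 1.2171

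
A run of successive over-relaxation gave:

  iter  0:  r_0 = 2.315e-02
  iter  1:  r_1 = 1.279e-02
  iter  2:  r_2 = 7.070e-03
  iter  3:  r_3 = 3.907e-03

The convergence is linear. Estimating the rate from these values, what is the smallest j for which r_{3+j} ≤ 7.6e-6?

Rate ρ ≈ r_3/r_2 = 3.907e-03/7.070e-03 = 0.5526.
After j more steps, r_{3+j} ≈ 3.907e-03·ρ^j; need ρ^j ≤ 7.6e-6/3.907e-03 = 0.00194523.
j ≥ ln(0.00194523)/ln(0.5526) = -6.2424/-0.59312 = 10.525.
So 11 more iterations are needed.

11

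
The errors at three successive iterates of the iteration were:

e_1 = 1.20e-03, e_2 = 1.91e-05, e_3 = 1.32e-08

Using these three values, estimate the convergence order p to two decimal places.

p ≈ ln(e_3/e_2) / ln(e_2/e_1)
  = ln(1.32e-08/1.91e-05) / ln(1.91e-05/1.20e-03)
  = ln(0.000691099) / ln(0.0159167)
  = -7.27723 / -4.14039 ≈ 1.75762

1.76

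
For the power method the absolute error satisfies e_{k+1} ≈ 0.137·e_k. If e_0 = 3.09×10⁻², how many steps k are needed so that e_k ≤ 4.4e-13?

After k steps, e_k ≈ 3.09×10⁻²·0.137^k.
Need 0.137^k ≤ 4.4e-13/3.09×10⁻² = 1.42395e-11.
k ≥ ln(1.42395e-11)/ln(0.137) = -24.9750/-1.98777 = 12.564.
Smallest integer k = 13.

13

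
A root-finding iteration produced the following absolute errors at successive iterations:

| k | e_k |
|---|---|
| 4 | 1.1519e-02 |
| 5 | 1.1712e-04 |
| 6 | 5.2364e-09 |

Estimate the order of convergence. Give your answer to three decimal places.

2.183

p ≈ ln(e_6/e_5) / ln(e_5/e_4)
  = ln(5.2364e-09/1.1712e-04) / ln(1.1712e-04/1.1519e-02)
  = ln(4.47097e-05) / ln(0.0101675)
  = -10.015320 / -4.588559 ≈ 2.182672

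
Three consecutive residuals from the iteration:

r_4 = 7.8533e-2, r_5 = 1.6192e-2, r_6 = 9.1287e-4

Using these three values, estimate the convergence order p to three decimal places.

1.821

p ≈ ln(r_6/r_5) / ln(r_5/r_4)
  = ln(9.1287e-4/1.6192e-2) / ln(1.6192e-2/7.8533e-2)
  = ln(0.0563778) / ln(0.206181)
  = -2.875680 / -1.579001 ≈ 1.821202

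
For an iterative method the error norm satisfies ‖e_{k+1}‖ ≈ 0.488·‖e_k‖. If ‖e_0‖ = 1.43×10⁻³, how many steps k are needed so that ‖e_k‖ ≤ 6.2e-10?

After k steps, ‖e_k‖ ≈ 1.43×10⁻³·0.488^k.
Need 0.488^k ≤ 6.2e-10/1.43×10⁻³ = 4.33566e-07.
k ≥ ln(4.33566e-07)/ln(0.488) = -14.6512/-0.71744 = 20.421.
Smallest integer k = 21.

21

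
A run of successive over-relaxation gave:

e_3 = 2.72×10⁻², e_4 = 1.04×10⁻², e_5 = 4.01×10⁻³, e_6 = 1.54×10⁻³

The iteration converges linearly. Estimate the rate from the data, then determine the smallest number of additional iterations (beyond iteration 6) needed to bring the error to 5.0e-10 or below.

16

Rate ρ ≈ e_6/e_5 = 1.54×10⁻³/4.01×10⁻³ = 0.3840.
After j more steps, e_{6+j} ≈ 1.54×10⁻³·ρ^j; need ρ^j ≤ 5.0e-10/1.54×10⁻³ = 3.24675e-07.
j ≥ ln(3.24675e-07)/ln(0.3840) = -14.9404/-0.95711 = 15.610.
So 16 more iterations are needed.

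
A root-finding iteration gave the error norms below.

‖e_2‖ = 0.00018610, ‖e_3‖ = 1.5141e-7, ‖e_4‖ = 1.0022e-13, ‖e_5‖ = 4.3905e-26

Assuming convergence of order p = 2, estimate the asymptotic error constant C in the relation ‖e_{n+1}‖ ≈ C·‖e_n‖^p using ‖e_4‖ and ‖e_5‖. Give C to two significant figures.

C ≈ ‖e_5‖ / ‖e_4‖^2
  = 4.3905e-26 / (1.0022e-13)^2
  = 4.3905e-26 / 1.0044e-26 ≈ 4.3712

4.4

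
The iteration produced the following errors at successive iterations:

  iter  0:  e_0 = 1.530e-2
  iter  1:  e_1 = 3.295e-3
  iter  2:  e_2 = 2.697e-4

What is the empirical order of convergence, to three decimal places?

p ≈ ln(e_2/e_1) / ln(e_1/e_0)
  = ln(2.697e-4/3.295e-3) / ln(3.295e-3/1.530e-2)
  = ln(0.0818513) / ln(0.215359)
  = -2.502851 / -1.535449 ≈ 1.630045

1.630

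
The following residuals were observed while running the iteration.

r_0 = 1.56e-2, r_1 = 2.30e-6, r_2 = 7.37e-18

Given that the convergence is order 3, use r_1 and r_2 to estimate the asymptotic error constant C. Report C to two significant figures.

0.61

C ≈ r_2 / r_1^3
  = 7.37e-18 / (2.30e-6)^3
  = 7.37e-18 / 1.2167e-17 ≈ 0.60574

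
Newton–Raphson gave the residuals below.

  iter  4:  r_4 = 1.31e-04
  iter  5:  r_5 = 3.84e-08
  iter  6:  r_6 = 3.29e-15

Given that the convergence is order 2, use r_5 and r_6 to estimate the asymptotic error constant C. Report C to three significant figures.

2.23

C ≈ r_6 / r_5^2
  = 3.29e-15 / (3.84e-08)^2
  = 3.29e-15 / 1.47456e-15 ≈ 2.2312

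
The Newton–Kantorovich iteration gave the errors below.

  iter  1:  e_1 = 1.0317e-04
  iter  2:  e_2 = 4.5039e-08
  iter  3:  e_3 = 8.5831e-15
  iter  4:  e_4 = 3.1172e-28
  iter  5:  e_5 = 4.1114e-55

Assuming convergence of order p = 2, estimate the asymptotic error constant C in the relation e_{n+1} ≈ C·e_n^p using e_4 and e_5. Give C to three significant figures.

C ≈ e_5 / e_4^2
  = 4.1114e-55 / (3.1172e-28)^2
  = 4.1114e-55 / 9.71694e-56 ≈ 4.2312

4.23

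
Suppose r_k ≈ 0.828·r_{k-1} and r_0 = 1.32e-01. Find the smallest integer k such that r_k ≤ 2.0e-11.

After k steps, r_k ≈ 1.32e-01·0.828^k.
Need 0.828^k ≤ 2.0e-11/1.32e-01 = 1.51515e-10.
k ≥ ln(1.51515e-10)/ln(0.828) = -22.6103/-0.18874 = 119.796.
Smallest integer k = 120.

120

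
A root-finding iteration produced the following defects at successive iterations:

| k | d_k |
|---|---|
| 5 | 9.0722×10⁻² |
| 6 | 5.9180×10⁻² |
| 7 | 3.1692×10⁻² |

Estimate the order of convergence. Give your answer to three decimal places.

1.462

p ≈ ln(d_7/d_6) / ln(d_6/d_5)
  = ln(3.1692×10⁻²/5.9180×10⁻²) / ln(5.9180×10⁻²/9.0722×10⁻²)
  = ln(0.535519) / ln(0.652322)
  = -0.624519 / -0.427217 ≈ 1.461831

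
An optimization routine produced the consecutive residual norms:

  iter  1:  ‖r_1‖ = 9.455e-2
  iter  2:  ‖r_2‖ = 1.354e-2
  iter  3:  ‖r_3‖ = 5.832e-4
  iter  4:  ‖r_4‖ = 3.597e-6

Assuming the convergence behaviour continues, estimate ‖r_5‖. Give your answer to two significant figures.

First estimate the order: p ≈ ln(‖r_4‖/‖r_3‖) / ln(‖r_3‖/‖r_2‖) = ln(3.597e-6/5.832e-4)/ln(5.832e-4/1.354e-2) = ln(0.0061677)/ln(0.0430724) ≈ 1.6180.
Then ‖r_5‖ ≈ ‖r_4‖·(‖r_4‖/‖r_3‖)^p = 3.597e-6·(0.0061677)^1.6180 = 3.597e-6·0.000265717 ≈ 9.558e-10.

9.6e-10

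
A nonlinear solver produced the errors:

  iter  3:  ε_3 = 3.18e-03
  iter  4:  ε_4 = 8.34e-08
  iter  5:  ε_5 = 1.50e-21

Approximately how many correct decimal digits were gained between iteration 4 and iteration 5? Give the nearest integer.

14

Digits gained ≈ log₁₀(ε_4/ε_5) = log₁₀(8.34e-08/1.50e-21) = log₁₀(5.56e+13) ≈ 13.745.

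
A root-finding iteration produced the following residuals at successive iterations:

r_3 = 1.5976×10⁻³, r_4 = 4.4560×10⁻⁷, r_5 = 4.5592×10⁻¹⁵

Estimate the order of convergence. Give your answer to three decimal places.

2.248

p ≈ ln(r_5/r_4) / ln(r_4/r_3)
  = ln(4.5592×10⁻¹⁵/4.4560×10⁻⁷) / ln(4.4560×10⁻⁷/1.5976×10⁻³)
  = ln(1.02316e-08) / ln(0.000278918)
  = -18.397785 / -8.184593 ≈ 2.247856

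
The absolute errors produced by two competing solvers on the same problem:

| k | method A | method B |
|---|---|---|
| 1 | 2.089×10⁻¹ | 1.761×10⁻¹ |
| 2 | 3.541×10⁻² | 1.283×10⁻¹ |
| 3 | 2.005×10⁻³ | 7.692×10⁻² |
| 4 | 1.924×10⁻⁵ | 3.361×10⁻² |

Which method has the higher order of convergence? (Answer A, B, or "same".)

Method A: p ≈ ln(1.924×10⁻⁵/2.005×10⁻³)/ln(2.005×10⁻³/3.541×10⁻²) ≈ 1.62.
Method B: p ≈ ln(3.361×10⁻²/7.692×10⁻²)/ln(7.692×10⁻²/1.283×10⁻¹) ≈ 1.62.
Both orders ≈ 1.6 — effectively the same.

same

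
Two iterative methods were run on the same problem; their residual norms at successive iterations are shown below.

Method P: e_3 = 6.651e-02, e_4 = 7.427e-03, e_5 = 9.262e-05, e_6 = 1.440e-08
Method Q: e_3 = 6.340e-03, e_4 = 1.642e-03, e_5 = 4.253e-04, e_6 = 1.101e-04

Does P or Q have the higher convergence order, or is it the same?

P

Method P: p ≈ ln(1.440e-08/9.262e-05)/ln(9.262e-05/7.427e-03) ≈ 2.00.
Method Q: p ≈ ln(1.101e-04/4.253e-04)/ln(4.253e-04/1.642e-03) ≈ 1.00.
Method P has the higher order (≈2.0 vs ≈1.0).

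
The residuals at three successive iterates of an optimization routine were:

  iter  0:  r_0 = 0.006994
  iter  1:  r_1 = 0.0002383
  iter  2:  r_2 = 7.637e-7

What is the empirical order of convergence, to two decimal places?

p ≈ ln(r_2/r_1) / ln(r_1/r_0)
  = ln(7.637e-7/0.0002383) / ln(0.0002383/0.006994)
  = ln(0.00320478) / ln(0.0340721)
  = -5.74311 / -3.37928 ≈ 1.69951

1.70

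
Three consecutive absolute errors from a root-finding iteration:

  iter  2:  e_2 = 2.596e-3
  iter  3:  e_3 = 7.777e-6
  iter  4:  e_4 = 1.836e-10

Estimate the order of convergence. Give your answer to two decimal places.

1.83

p ≈ ln(e_4/e_3) / ln(e_3/e_2)
  = ln(1.836e-10/7.777e-6) / ln(7.777e-6/2.596e-3)
  = ln(2.36081e-05) / ln(0.00299576)
  = -10.65392 / -5.81056 ≈ 1.83354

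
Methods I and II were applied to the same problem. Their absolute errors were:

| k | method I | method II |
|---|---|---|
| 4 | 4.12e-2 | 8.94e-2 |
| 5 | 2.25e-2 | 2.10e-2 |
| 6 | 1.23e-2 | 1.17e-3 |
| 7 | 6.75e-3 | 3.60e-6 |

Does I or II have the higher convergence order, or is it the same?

II

Method I: p ≈ ln(6.75e-3/1.23e-2)/ln(1.23e-2/2.25e-2) ≈ 0.99.
Method II: p ≈ ln(3.60e-6/1.17e-3)/ln(1.17e-3/2.10e-2) ≈ 2.00.
Method II has the higher order (≈2.0 vs ≈1.0).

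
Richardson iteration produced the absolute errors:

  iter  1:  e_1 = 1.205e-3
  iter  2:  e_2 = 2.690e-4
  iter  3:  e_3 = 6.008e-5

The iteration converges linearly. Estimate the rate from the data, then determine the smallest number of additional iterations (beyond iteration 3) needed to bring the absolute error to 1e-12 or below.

12

Rate ρ ≈ e_3/e_2 = 6.008e-5/2.690e-4 = 0.2233.
After j more steps, e_{3+j} ≈ 6.008e-5·ρ^j; need ρ^j ≤ 1e-12/6.008e-5 = 1.66445e-08.
j ≥ ln(1.66445e-08)/ln(0.2233) = -17.9112/-1.49924 = 11.947.
So 12 more iterations are needed.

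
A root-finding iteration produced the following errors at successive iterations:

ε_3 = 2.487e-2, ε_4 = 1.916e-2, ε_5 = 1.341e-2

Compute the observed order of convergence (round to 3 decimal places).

p ≈ ln(ε_5/ε_4) / ln(ε_4/ε_3)
  = ln(1.341e-2/1.916e-2) / ln(1.916e-2/2.487e-2)
  = ln(0.699896) / ln(0.770406)
  = -0.356824 / -0.260838 ≈ 1.367991

1.368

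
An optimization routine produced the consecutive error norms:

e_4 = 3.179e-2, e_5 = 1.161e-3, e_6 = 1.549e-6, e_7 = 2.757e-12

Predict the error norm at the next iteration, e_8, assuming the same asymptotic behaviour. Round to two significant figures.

First estimate the order: p ≈ ln(e_7/e_6) / ln(e_6/e_5) = ln(2.757e-12/1.549e-6)/ln(1.549e-6/1.161e-3) = ln(1.77986e-06)/ln(0.00133419) ≈ 2.0000.
Then e_8 ≈ e_7·(e_7/e_6)^p = 2.757e-12·(1.77986e-06)^2.0000 = 2.757e-12·3.1679e-12 ≈ 8.734e-24.

8.7e-24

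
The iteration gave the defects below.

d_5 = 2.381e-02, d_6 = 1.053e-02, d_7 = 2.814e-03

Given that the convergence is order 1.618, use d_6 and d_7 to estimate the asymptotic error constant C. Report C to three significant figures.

C ≈ d_7 / d_6^1.618
  = 2.814e-03 / (1.053e-02)^1.618
  = 2.814e-03 / 0.000631378 ≈ 4.4569

4.46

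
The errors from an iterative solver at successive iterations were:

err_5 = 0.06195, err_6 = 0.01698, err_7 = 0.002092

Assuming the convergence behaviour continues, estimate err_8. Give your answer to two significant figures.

First estimate the order: p ≈ ln(err_7/err_6) / ln(err_6/err_5) = ln(0.002092/0.01698)/ln(0.01698/0.06195) = ln(0.123204)/ln(0.274092) ≈ 1.6178.
Then err_8 ≈ err_7·(err_7/err_6)^p = 0.002092·(0.123204)^1.6178 = 0.002092·0.0337919 ≈ 7.069e-05.

7.1e-5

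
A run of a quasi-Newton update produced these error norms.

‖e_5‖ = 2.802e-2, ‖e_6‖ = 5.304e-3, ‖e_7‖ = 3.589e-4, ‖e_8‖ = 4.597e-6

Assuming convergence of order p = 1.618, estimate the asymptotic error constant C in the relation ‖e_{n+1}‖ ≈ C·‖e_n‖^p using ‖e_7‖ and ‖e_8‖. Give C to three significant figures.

1.72

C ≈ ‖e_8‖ / ‖e_7‖^1.618
  = 4.597e-6 / (3.589e-4)^1.618
  = 4.597e-6 / 2.66653e-06 ≈ 1.724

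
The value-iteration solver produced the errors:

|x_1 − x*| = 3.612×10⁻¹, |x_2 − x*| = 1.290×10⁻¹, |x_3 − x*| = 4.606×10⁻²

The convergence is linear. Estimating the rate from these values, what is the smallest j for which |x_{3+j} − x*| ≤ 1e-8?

Rate ρ ≈ |x_3 − x*|/|x_2 − x*| = 4.606×10⁻²/1.290×10⁻¹ = 0.3571.
After j more steps, |x_{3+j} − x*| ≈ 4.606×10⁻²·ρ^j; need ρ^j ≤ 1e-8/4.606×10⁻² = 2.17108e-07.
j ≥ ln(2.17108e-07)/ln(0.3571) = -15.3429/-1.02974 = 14.900.
So 15 more iterations are needed.

15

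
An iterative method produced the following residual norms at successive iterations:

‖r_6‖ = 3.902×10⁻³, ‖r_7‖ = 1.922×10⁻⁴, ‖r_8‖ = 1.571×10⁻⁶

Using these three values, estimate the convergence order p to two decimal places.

1.60

p ≈ ln(‖r_8‖/‖r_7‖) / ln(‖r_7‖/‖r_6‖)
  = ln(1.571×10⁻⁶/1.922×10⁻⁴) / ln(1.922×10⁻⁴/3.902×10⁻³)
  = ln(0.00817378) / ln(0.0492568)
  = -4.80682 / -3.01071 ≈ 1.59657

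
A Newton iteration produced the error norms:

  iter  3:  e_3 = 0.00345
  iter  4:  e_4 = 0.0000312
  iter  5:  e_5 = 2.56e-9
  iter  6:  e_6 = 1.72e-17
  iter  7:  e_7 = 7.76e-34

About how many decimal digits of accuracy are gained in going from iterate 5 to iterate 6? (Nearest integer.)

8

Digits gained ≈ log₁₀(e_5/e_6) = log₁₀(2.56e-9/1.72e-17) = log₁₀(1.48837e+08) ≈ 8.173.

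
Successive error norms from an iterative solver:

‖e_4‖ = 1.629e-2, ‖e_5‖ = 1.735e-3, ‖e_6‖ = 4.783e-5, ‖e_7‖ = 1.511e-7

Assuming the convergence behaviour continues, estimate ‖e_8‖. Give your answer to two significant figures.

First estimate the order: p ≈ ln(‖e_7‖/‖e_6‖) / ln(‖e_6‖/‖e_5‖) = ln(1.511e-7/4.783e-5)/ln(4.783e-5/1.735e-3) = ln(0.00315911)/ln(0.0275677) ≈ 1.6033.
Then ‖e_8‖ ≈ ‖e_7‖·(‖e_7‖/‖e_6‖)^p = 1.511e-7·(0.00315911)^1.6033 = 1.511e-7·9.79608e-05 ≈ 1.48e-11.

1.5e-11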